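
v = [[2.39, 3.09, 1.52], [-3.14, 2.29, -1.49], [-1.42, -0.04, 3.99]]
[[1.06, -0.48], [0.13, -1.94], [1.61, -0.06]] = v @ [[-0.07, 0.28], [0.21, -0.41], [0.38, 0.08]]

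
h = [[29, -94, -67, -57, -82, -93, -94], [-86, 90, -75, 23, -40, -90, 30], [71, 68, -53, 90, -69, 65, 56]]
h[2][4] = -69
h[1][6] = 30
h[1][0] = -86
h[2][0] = 71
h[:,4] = [-82, -40, -69]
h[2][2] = -53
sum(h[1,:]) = -148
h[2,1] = 68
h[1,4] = -40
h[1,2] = -75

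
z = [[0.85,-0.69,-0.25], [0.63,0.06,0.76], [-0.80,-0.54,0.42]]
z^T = [[0.85,0.63,-0.8], [-0.69,0.06,-0.54], [-0.25,0.76,0.42]]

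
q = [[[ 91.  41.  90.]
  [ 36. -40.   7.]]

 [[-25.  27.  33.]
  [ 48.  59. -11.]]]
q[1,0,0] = -25.0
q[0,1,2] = 7.0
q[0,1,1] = -40.0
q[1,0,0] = -25.0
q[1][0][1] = 27.0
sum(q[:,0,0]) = 66.0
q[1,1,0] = 48.0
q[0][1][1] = -40.0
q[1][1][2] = -11.0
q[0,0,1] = 41.0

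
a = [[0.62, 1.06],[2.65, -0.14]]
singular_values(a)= [2.72, 1.06]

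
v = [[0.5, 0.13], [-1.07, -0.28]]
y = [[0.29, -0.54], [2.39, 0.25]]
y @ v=[[0.72, 0.19], [0.93, 0.24]]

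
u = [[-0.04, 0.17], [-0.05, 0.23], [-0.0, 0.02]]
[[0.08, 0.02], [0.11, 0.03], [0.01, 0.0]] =u @ [[-0.21, 0.42], [0.42, 0.22]]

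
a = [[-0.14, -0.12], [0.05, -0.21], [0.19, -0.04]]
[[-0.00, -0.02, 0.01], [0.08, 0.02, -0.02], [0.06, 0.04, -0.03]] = a @ [[0.27, 0.17, -0.16], [-0.30, -0.07, 0.08]]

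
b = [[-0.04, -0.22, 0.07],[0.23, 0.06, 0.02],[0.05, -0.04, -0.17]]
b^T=[[-0.04, 0.23, 0.05], [-0.22, 0.06, -0.04], [0.07, 0.02, -0.17]]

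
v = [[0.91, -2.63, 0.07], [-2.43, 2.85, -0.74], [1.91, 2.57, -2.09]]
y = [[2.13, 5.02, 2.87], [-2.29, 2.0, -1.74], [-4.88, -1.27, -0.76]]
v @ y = [[7.62, -0.78, 7.13], [-8.09, -5.56, -11.37], [8.38, 17.38, 2.6]]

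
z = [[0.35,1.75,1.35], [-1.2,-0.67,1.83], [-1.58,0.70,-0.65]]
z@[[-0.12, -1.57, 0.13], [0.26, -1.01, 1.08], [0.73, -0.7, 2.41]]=[[1.40, -3.26, 5.19],[1.31, 1.28, 3.53],[-0.10, 2.23, -1.02]]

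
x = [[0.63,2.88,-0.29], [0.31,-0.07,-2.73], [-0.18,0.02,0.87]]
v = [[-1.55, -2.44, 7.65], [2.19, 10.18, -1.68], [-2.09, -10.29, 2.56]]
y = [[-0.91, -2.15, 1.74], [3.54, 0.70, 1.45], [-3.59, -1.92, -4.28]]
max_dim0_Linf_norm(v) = 10.29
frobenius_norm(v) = 17.17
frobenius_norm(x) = 4.14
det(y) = -28.64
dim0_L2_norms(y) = [5.12, 2.97, 4.84]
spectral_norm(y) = 6.90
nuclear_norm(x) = 5.92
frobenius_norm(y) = 7.65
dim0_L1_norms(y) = [8.04, 4.77, 7.47]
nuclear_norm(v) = 22.71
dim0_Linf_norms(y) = [3.59, 2.15, 4.28]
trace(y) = -4.49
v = y @ x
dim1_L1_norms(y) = [4.8, 5.69, 9.79]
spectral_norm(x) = 3.07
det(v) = -18.12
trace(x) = 1.43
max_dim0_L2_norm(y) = 5.12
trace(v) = 11.19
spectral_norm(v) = 15.79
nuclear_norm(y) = 11.28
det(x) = 0.64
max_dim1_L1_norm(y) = 9.79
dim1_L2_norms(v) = [8.18, 10.55, 10.81]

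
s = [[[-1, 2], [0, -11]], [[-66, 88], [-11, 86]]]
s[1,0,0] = -66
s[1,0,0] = -66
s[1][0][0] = -66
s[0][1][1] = -11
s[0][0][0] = -1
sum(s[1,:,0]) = -77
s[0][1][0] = 0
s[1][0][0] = -66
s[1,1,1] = 86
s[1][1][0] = -11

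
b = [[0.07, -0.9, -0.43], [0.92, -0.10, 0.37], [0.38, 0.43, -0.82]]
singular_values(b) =[1.01, 1.0, 1.0]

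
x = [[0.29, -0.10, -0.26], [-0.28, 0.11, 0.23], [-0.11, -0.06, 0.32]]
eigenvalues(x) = [0.47, 0.0, 0.24]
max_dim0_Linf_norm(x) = 0.32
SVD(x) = [[-0.64, 0.29, 0.71], [0.6, -0.39, 0.70], [0.48, 0.87, 0.07]] @ diag([0.6206200973067639, 0.1950022150368061, 0.002197942147111598]) @ [[-0.65, 0.16, 0.74], [0.5, -0.64, 0.58], [0.57, 0.75, 0.34]]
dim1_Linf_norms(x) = [0.29, 0.28, 0.32]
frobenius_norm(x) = 0.65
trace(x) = 0.72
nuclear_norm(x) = 0.82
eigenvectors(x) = [[-0.70, 0.57, 0.63], [0.68, 0.75, -0.68], [0.23, 0.34, 0.37]]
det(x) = 0.00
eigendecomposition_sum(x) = [[0.30, 0.0, -0.51], [-0.3, -0.00, 0.50], [-0.10, -0.0, 0.17]] + [[0.00, 0.0, 0.00], [0.00, 0.00, 0.00], [0.00, 0.0, 0.0]] + [[-0.02, -0.1, 0.25], [0.02, 0.11, -0.27], [-0.01, -0.06, 0.15]]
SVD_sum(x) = [[0.26, -0.06, -0.29],[-0.24, 0.06, 0.27],[-0.20, 0.05, 0.22]] + [[0.03, -0.04, 0.03], [-0.04, 0.05, -0.04], [0.09, -0.11, 0.10]] + [[0.0, 0.00, 0.0],[0.0, 0.00, 0.00],[0.00, 0.00, 0.0]]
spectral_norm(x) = 0.62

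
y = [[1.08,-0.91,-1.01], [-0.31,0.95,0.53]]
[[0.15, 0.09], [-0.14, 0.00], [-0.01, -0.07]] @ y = [[0.13, -0.05, -0.1], [-0.15, 0.13, 0.14], [0.01, -0.06, -0.03]]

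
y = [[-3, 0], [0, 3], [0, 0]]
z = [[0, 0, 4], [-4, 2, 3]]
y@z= [[0, 0, -12], [-12, 6, 9], [0, 0, 0]]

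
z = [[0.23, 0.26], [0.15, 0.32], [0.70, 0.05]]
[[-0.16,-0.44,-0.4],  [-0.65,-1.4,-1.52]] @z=[[-0.38,-0.20], [-1.42,-0.69]]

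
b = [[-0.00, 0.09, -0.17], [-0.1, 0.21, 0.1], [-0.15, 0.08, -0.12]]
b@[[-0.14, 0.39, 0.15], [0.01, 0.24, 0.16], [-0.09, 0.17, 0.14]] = [[0.02,-0.01,-0.01], [0.01,0.03,0.03], [0.03,-0.06,-0.03]]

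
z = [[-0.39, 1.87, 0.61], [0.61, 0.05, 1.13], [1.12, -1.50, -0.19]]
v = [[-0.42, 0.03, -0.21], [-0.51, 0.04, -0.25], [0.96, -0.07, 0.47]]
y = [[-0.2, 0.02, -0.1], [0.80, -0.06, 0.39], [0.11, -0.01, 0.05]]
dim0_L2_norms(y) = [0.83, 0.06, 0.41]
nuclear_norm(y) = 0.94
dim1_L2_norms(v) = [0.47, 0.57, 1.07]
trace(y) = -0.21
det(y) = 0.00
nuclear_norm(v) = 1.31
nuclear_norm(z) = 4.42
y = z @ v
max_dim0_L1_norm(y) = 1.11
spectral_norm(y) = 0.93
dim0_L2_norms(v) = [1.17, 0.09, 0.57]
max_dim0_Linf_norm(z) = 1.87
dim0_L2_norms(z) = [1.33, 2.4, 1.3]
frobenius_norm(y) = 0.93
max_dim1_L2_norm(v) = 1.07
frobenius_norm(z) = 3.04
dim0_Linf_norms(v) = [0.96, 0.07, 0.47]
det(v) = 0.00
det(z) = 1.33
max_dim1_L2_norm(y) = 0.89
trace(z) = -0.53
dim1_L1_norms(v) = [0.66, 0.8, 1.5]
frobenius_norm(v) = 1.30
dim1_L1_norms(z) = [2.87, 1.79, 2.81]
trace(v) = 0.09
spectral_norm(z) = 2.67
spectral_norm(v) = 1.30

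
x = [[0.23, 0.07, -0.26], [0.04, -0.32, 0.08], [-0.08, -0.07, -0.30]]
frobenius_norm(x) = 0.58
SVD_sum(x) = [[0.09, 0.11, -0.29], [-0.04, -0.06, 0.15], [0.06, 0.07, -0.21]] + [[0.0, -0.03, -0.01], [0.01, -0.26, -0.09], [0.01, -0.15, -0.05]] + [[0.14, -0.01, 0.04], [0.07, -0.00, 0.02], [-0.15, 0.01, -0.04]]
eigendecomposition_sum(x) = [[0.25+0.00j, 0.04+0.00j, -0.11+0.00j], [0.01+0.00j, 0.00+0.00j, -0.01+0.00j], [-0.04-0.00j, (-0.01+0j), (0.02-0j)]] + [[(-0.01-0j), (0.01-0.06j), (-0.08-0.02j)],[(0.01+0.03j), (-0.16+0.05j), (0.04+0.21j)],[(-0.02+0.01j), (-0.03-0.12j), (-0.16+0.02j)]] + [[(-0.01+0j), (0.01+0.06j), -0.08+0.02j], [(0.01-0.03j), (-0.16-0.05j), (0.04-0.21j)], [-0.02-0.01j, (-0.03+0.12j), (-0.16-0.02j)]]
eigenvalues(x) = [(0.27+0j), (-0.33+0.07j), (-0.33-0.07j)]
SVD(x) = [[-0.75, -0.1, -0.65], [0.39, -0.86, -0.32], [-0.53, -0.50, 0.69]] @ diag([0.42657322368100303, 0.3221262117184726, 0.2266494839224281]) @ [[-0.27, -0.33, 0.91], [-0.05, 0.94, 0.33], [-0.96, 0.04, -0.27]]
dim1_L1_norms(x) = [0.56, 0.44, 0.45]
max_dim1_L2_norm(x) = 0.35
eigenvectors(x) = [[(0.99+0j), 0.14-0.25j, (0.14+0.25j)], [0.05+0.00j, -0.76+0.00j, (-0.76-0j)], [(-0.14+0j), 0.03-0.58j, 0.03+0.58j]]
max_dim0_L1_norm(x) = 0.64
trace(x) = -0.39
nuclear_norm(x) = 0.98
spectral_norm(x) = 0.43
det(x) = 0.03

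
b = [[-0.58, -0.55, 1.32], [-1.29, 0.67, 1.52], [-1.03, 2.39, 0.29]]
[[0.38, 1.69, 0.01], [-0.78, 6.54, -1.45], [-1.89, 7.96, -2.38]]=b @ [[1.27, -4.29, 1.44],[-0.33, 1.48, -0.43],[0.71, 0.01, 0.46]]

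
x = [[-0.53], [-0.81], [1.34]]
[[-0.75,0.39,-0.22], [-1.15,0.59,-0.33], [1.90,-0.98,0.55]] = x@ [[1.42, -0.73, 0.41]]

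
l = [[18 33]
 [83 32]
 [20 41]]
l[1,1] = 32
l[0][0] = 18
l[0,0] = 18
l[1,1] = 32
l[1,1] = 32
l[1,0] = 83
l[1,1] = 32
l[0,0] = 18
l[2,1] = 41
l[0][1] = 33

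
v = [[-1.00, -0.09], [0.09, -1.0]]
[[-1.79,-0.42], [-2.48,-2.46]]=v@[[1.55, 0.2], [2.62, 2.48]]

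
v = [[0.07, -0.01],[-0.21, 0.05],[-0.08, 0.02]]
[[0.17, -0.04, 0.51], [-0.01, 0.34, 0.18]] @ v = [[-0.02, 0.01], [-0.09, 0.02]]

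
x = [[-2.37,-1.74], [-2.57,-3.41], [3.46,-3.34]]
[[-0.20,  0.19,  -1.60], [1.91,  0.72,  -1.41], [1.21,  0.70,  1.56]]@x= [[-5.55, 5.04],[-11.26, -1.07],[0.73, -9.70]]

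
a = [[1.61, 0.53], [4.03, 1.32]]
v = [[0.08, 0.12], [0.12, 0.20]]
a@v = [[0.19,0.30], [0.48,0.75]]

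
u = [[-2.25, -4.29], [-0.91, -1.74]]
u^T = [[-2.25, -0.91], [-4.29, -1.74]]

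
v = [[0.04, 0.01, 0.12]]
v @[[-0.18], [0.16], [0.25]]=[[0.02]]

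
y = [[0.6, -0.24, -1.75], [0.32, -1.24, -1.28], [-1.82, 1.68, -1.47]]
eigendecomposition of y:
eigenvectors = [[-0.87+0.00j,-0.41+0.22j,-0.41-0.22j], [-0.31+0.00j,(-0.65+0j),(-0.65-0j)], [(0.39+0j),-0.34+0.50j,(-0.34-0.5j)]]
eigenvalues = [(1.29+0j), (-1.7+0.87j), (-1.7-0.87j)]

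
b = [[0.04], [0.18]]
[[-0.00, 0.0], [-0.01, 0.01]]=b@ [[-0.06, 0.08]]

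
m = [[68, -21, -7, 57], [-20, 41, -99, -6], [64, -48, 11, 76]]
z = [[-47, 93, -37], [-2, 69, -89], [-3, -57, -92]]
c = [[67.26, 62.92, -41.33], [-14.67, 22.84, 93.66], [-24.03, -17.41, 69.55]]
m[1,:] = [-20, 41, -99, -6]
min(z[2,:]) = -92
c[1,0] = -14.67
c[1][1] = 22.84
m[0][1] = -21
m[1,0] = -20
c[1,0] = -14.67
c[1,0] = -14.67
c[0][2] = -41.33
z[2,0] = -3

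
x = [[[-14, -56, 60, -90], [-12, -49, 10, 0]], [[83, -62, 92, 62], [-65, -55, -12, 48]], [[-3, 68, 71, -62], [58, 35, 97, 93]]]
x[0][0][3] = -90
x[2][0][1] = 68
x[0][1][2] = 10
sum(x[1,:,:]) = 91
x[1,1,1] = -55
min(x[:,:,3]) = -90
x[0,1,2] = 10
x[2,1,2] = 97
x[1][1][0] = -65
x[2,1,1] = 35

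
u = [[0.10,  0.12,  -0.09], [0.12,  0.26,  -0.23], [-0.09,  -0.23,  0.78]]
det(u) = 0.01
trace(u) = 1.14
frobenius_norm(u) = 0.91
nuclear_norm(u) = 1.14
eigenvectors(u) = [[-0.16, -0.86, 0.49], [-0.37, 0.51, 0.78], [0.92, 0.05, 0.40]]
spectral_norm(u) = 0.89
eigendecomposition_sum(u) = [[0.02,  0.05,  -0.13], [0.05,  0.12,  -0.30], [-0.13,  -0.3,  0.75]] + [[0.03, -0.01, -0.00], [-0.01, 0.01, 0.00], [-0.0, 0.00, 0.0]] + [[0.05,  0.08,  0.04],  [0.08,  0.13,  0.07],  [0.04,  0.07,  0.03]]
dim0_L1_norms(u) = [0.31, 0.61, 1.1]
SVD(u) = [[-0.16, -0.49, 0.86],[-0.37, -0.78, -0.51],[0.92, -0.4, -0.05]] @ diag([0.8877375628156975, 0.21806557277752492, 0.03419686440677773]) @ [[-0.16, -0.37, 0.92],[-0.49, -0.78, -0.40],[0.86, -0.51, -0.05]]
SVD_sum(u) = [[0.02, 0.05, -0.13], [0.05, 0.12, -0.3], [-0.13, -0.30, 0.75]] + [[0.05, 0.08, 0.04], [0.08, 0.13, 0.07], [0.04, 0.07, 0.03]] + [[0.03, -0.01, -0.0], [-0.01, 0.01, 0.00], [-0.0, 0.0, 0.0]]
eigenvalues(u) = [0.89, 0.03, 0.22]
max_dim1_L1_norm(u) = 1.1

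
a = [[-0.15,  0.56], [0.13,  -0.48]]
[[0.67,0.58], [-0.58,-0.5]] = a@[[-1.47, -2.46], [0.80, 0.38]]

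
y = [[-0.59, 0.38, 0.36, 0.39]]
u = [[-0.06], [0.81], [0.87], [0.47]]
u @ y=[[0.04, -0.02, -0.02, -0.02], [-0.48, 0.31, 0.29, 0.32], [-0.51, 0.33, 0.31, 0.34], [-0.28, 0.18, 0.17, 0.18]]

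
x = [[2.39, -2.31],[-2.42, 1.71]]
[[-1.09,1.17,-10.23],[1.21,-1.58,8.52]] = x @ [[-0.62,1.09,-1.45], [-0.17,0.62,2.93]]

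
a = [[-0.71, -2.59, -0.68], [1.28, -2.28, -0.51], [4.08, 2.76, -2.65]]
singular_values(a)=[5.83, 3.36, 0.89]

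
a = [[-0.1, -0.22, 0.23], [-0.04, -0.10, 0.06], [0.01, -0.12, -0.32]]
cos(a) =[[0.99, -0.01, 0.05], [-0.0, 0.99, 0.02], [-0.00, -0.02, 0.95]]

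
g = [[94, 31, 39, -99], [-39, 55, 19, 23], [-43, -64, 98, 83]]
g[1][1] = 55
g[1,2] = 19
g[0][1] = 31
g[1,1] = 55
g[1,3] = 23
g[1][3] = 23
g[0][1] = 31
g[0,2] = 39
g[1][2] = 19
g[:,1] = [31, 55, -64]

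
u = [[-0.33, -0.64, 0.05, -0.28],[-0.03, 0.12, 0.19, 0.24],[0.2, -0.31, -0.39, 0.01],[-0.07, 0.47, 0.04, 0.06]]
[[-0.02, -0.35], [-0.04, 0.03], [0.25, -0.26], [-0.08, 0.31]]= u@[[0.03, -0.01], [-0.16, 0.69], [-0.49, 0.10], [0.3, -0.30]]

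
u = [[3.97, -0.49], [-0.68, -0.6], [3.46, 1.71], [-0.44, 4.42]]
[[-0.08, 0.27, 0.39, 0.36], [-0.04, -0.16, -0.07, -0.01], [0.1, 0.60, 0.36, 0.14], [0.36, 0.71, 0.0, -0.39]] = u @ [[-0.01, 0.09, 0.1, 0.08], [0.08, 0.17, 0.01, -0.08]]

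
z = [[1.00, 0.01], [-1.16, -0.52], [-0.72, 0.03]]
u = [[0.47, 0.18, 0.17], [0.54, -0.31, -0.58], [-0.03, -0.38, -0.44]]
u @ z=[[0.14, -0.08], [1.32, 0.15], [0.73, 0.18]]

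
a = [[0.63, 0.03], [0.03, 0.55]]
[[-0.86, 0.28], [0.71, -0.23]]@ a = [[-0.53,0.13], [0.44,-0.11]]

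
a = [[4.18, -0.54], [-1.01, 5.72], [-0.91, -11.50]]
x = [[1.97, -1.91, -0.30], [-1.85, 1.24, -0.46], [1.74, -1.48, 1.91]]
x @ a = [[10.44,-8.54], [-8.57,13.38], [7.03,-31.37]]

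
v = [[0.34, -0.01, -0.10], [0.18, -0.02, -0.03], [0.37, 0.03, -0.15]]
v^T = [[0.34, 0.18, 0.37], [-0.01, -0.02, 0.03], [-0.10, -0.03, -0.15]]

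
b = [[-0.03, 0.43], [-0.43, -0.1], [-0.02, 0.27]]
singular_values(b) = [0.52, 0.42]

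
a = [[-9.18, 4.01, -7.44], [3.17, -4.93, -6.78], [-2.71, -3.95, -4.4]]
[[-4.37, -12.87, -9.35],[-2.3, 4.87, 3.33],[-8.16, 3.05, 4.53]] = a@ [[1.18, 0.27, -0.23],[1.39, -1.57, -1.69],[-0.12, 0.55, 0.63]]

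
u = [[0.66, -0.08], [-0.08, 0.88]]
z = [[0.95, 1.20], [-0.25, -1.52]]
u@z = [[0.65, 0.91],[-0.3, -1.43]]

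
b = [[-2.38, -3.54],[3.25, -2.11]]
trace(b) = -4.49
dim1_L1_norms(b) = [5.92, 5.36]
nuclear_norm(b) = 8.14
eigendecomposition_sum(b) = [[(-1.19+1.65j), -1.77-1.17j], [1.63+1.08j, -1.05+1.74j]] + [[-1.19-1.65j, -1.77+1.17j], [1.63-1.08j, -1.05-1.74j]]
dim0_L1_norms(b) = [5.63, 5.65]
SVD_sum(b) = [[-2.63, -3.34], [0.22, 0.28]] + [[0.25,-0.20], [3.03,-2.39]]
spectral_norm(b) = 4.27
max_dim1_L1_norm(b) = 5.92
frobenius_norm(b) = 5.76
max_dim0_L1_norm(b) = 5.65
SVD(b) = [[1.0, -0.08], [-0.08, -1.0]] @ diag([4.268257402750941, 3.8720251476277614]) @ [[-0.62, -0.79], [-0.79, 0.62]]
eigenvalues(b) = [(-2.24+3.39j), (-2.24-3.39j)]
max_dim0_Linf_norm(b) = 3.54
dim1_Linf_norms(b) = [3.54, 3.25]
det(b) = 16.53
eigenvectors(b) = [[0.72+0.00j, 0.72-0.00j], [(-0.03-0.69j), (-0.03+0.69j)]]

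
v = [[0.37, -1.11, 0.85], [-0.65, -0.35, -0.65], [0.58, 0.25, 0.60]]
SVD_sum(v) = [[0.66, -0.51, 0.97],[-0.35, 0.28, -0.52],[0.33, -0.26, 0.5]] + [[-0.29, -0.6, -0.12], [-0.30, -0.63, -0.13], [0.25, 0.51, 0.11]] + [[-0.0, 0.0, 0.00], [0.00, -0.00, -0.00], [0.0, -0.0, -0.00]]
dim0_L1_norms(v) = [1.6, 1.71, 2.1]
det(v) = 0.00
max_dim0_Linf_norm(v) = 1.11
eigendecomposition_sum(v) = [[0.73, -0.32, 0.99], [-0.41, 0.18, -0.55], [0.39, -0.17, 0.52]] + [[-0.36,  -0.79,  -0.15], [-0.24,  -0.53,  -0.1], [0.19,  0.42,  0.08]] + [[-0.0, 0.00, 0.0], [0.0, -0.00, -0.0], [0.0, -0.00, -0.0]]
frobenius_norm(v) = 1.95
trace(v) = 0.62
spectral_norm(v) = 1.59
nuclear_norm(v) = 2.73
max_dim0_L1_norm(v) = 2.1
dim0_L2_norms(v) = [0.95, 1.19, 1.23]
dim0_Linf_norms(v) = [0.65, 1.11, 0.85]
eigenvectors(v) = [[-0.79, 0.76, -0.75], [0.44, 0.51, 0.23], [-0.42, -0.4, 0.62]]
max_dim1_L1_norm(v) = 2.33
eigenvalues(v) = [1.44, -0.81, -0.0]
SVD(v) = [[-0.80, -0.59, -0.04], [0.43, -0.62, 0.65], [-0.41, 0.51, 0.76]] @ diag([1.5923792282433207, 1.1323544463698458, 0.0013421049323044123]) @ [[-0.51,0.40,-0.76],[0.43,0.89,0.18],[0.75,-0.23,-0.62]]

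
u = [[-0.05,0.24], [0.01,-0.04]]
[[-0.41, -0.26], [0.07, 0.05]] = u @[[-0.64, 2.8], [-1.86, -0.48]]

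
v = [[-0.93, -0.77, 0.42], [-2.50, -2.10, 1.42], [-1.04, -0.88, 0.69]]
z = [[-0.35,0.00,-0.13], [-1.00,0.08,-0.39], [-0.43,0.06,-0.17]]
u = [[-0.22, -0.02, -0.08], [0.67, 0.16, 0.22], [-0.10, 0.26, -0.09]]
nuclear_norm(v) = 4.21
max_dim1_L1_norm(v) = 6.02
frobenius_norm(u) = 0.81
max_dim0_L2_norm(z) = 1.14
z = v @ u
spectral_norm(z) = 1.23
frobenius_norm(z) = 1.23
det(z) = -0.00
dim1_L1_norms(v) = [2.12, 6.02, 2.61]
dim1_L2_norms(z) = [0.37, 1.08, 0.47]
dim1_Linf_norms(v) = [0.93, 2.5, 1.04]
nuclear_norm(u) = 1.05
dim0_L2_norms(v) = [2.86, 2.4, 1.63]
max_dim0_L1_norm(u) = 0.99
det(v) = 0.00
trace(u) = -0.15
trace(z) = -0.44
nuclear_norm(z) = 1.27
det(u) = -0.00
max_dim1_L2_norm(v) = 3.56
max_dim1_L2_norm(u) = 0.72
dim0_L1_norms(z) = [1.78, 0.14, 0.69]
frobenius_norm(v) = 4.08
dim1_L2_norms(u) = [0.23, 0.72, 0.29]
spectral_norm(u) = 0.76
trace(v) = -2.34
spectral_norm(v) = 4.08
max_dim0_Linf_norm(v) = 2.5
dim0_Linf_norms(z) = [1.0, 0.08, 0.39]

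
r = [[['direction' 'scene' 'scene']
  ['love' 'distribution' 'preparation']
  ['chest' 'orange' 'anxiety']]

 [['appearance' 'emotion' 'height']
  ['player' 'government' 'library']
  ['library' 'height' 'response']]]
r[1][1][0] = 'player'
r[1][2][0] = 'library'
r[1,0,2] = 'height'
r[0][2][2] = 'anxiety'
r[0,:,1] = ['scene', 'distribution', 'orange']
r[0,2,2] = 'anxiety'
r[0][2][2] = 'anxiety'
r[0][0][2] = 'scene'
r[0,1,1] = 'distribution'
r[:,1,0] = ['love', 'player']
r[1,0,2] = 'height'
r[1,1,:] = ['player', 'government', 'library']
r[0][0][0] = 'direction'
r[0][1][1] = 'distribution'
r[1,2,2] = 'response'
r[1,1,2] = 'library'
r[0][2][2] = 'anxiety'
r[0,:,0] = ['direction', 'love', 'chest']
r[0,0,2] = 'scene'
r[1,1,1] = 'government'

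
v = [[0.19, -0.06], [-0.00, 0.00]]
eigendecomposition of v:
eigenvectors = [[1.0, 0.30], [0.0, 0.95]]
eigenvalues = [0.19, 0.0]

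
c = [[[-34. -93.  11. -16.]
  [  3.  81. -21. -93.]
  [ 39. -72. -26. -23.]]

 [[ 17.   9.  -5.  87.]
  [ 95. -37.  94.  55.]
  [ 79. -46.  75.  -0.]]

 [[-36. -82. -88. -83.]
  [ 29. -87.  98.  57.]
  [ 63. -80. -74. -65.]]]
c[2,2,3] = -65.0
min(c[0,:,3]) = -93.0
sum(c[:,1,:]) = 274.0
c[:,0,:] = [[-34.0, -93.0, 11.0, -16.0], [17.0, 9.0, -5.0, 87.0], [-36.0, -82.0, -88.0, -83.0]]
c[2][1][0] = 29.0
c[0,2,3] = -23.0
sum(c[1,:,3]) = 142.0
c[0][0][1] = -93.0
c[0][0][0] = -34.0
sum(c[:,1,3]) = 19.0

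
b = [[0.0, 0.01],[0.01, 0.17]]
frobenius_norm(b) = 0.17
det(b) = -0.00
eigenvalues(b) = [-0.0, 0.17]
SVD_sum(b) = [[0.00,0.01],[0.01,0.17]] + [[-0.00,0.00], [0.0,-0.0]]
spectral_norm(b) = 0.17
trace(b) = 0.17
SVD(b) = [[-0.06, -1.0], [-1.00, 0.06]] @ diag([0.17058621384311845, 0.0005862138431184493]) @ [[-0.06, -1.00], [1.0, -0.06]]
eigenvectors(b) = [[-1.00, -0.06], [0.06, -1.00]]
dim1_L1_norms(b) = [0.01, 0.18]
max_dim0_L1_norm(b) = 0.18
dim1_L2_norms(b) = [0.01, 0.17]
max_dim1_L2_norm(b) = 0.17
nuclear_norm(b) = 0.17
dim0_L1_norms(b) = [0.01, 0.18]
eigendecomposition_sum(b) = [[-0.0, 0.00],[0.0, -0.00]] + [[0.00, 0.01], [0.01, 0.17]]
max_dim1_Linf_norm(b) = 0.17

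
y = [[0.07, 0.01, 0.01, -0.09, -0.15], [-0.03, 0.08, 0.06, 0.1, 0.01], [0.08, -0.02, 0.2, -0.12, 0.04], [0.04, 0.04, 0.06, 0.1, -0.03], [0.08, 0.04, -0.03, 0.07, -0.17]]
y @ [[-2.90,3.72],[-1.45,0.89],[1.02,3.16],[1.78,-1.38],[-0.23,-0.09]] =[[-0.33, 0.44],  [0.21, 0.01],  [-0.22, 1.07],  [0.07, 0.24],  [-0.16, 0.16]]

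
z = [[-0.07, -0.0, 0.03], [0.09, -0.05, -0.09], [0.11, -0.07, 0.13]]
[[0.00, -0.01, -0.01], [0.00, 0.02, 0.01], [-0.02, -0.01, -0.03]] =z @[[-0.06, 0.01, 0.03], [0.01, -0.16, 0.14], [-0.07, -0.16, -0.19]]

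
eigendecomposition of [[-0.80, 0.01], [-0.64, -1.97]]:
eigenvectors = [[0.88, -0.01], [-0.48, 1.00]]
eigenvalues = [-0.81, -1.96]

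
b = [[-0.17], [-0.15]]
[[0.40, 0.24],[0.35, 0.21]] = b@[[-2.35, -1.39]]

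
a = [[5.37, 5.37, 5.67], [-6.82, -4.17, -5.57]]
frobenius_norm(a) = 13.59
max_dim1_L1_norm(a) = 16.56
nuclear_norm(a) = 14.85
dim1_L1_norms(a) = [16.41, 16.56]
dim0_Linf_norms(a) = [6.82, 5.37, 5.67]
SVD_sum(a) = [[6.02,  4.69,  5.54], [-6.19,  -4.83,  -5.70]] + [[-0.65,0.68,0.13], [-0.63,0.66,0.13]]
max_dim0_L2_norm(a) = 8.68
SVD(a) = [[-0.7, 0.72], [0.72, 0.70]] @ diag([13.528066329793287, 1.3192124077316647]) @ [[-0.64, -0.5, -0.59],[-0.69, 0.72, 0.14]]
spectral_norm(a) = 13.53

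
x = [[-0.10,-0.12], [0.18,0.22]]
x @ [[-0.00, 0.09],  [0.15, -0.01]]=[[-0.02, -0.01], [0.03, 0.01]]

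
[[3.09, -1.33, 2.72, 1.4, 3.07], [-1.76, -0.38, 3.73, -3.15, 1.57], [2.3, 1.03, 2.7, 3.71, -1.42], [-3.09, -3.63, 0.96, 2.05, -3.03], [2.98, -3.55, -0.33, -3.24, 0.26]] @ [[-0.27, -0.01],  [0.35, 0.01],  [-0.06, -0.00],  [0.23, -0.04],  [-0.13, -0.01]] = [[-1.54,  -0.13], [-0.81,  0.12], [0.62,  -0.15], [0.37,  -0.06], [-2.81,  0.06]]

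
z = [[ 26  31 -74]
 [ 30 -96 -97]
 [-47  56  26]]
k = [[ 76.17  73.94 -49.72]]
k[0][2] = -49.72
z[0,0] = 26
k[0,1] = 73.94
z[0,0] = 26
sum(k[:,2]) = -49.72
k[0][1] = 73.94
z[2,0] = -47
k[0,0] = 76.17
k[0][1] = 73.94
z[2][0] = -47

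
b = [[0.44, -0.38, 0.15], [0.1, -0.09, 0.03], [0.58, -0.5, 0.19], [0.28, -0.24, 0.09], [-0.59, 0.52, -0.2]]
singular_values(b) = [1.34, 0.01, 0.01]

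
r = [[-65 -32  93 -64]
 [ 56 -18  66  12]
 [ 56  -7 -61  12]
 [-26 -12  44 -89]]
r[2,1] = -7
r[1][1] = -18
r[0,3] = -64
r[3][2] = 44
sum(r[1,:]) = 116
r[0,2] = 93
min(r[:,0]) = -65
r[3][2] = 44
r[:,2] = [93, 66, -61, 44]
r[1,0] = 56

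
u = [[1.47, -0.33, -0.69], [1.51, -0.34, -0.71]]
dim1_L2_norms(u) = [1.66, 1.7]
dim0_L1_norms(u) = [2.98, 0.67, 1.4]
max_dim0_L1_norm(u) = 2.98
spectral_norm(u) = 2.38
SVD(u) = [[-0.7,-0.72], [-0.72,0.7]] @ diag([2.3760679728570477, 0.0009941644722239148]) @ [[-0.89, 0.20, 0.42], [-0.44, -0.62, -0.65]]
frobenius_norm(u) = 2.38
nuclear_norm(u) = 2.38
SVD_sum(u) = [[1.47, -0.33, -0.69], [1.51, -0.34, -0.71]] + [[0.0, 0.0, 0.0],  [-0.0, -0.0, -0.0]]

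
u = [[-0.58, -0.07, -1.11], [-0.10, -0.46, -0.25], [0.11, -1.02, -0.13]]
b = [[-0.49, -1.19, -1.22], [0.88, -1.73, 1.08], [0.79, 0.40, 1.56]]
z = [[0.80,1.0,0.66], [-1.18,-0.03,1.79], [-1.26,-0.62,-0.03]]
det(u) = -0.05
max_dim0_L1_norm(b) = 3.86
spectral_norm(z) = 2.31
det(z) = -0.94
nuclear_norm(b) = 4.74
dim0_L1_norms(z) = [3.24, 1.65, 2.48]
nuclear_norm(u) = 2.44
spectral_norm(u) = 1.34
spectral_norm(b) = 2.58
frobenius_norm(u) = 1.71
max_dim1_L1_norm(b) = 3.69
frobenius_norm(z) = 2.94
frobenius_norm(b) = 3.36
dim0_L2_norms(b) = [1.28, 2.14, 2.26]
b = z @ u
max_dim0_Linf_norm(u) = 1.11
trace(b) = -0.66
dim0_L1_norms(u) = [0.79, 1.55, 1.49]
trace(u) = -1.17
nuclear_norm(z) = 4.34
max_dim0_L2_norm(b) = 2.26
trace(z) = 0.74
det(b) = 0.06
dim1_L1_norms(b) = [2.9, 3.69, 2.75]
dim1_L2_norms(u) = [1.25, 0.53, 1.03]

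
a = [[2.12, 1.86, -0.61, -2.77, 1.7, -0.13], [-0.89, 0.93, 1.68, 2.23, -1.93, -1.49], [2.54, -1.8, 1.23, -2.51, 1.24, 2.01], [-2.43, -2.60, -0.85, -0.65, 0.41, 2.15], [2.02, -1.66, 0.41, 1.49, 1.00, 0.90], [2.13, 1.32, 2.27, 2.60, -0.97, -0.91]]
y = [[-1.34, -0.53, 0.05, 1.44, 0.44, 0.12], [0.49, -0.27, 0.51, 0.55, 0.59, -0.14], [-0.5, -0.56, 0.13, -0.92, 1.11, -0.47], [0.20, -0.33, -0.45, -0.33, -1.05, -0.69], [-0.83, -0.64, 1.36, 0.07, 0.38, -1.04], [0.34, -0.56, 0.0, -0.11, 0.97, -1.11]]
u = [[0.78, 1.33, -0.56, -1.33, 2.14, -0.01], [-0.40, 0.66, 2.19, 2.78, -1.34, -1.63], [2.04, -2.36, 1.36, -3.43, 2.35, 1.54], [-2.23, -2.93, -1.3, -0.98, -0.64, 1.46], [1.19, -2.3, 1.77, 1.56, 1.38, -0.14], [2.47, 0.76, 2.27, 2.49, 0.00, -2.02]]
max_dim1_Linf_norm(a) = 2.77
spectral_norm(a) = 7.04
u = y + a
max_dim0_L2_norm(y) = 1.99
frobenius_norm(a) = 10.34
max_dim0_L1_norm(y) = 4.54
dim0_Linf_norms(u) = [2.47, 2.93, 2.27, 3.43, 2.35, 2.02]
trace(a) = 3.72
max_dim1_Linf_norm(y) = 1.44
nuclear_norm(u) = 20.75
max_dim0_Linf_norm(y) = 1.44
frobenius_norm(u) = 10.63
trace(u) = 1.18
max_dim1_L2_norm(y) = 2.09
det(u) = 116.26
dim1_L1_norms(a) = [9.19, 9.15, 11.33, 9.09, 7.48, 10.2]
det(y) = -3.12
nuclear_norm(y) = 9.00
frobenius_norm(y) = 4.16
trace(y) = -2.54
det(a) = -56.47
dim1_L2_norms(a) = [4.35, 3.92, 4.8, 4.31, 3.32, 4.47]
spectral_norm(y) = 2.78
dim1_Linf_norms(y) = [1.44, 0.59, 1.11, 1.05, 1.36, 1.11]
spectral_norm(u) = 7.47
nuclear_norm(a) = 20.14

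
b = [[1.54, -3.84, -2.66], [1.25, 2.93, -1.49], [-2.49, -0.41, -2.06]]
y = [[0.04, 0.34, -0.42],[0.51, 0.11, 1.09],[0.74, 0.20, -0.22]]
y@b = [[1.53, 1.01, 0.25],[-1.79, -2.08, -3.77],[1.94, -2.17, -1.81]]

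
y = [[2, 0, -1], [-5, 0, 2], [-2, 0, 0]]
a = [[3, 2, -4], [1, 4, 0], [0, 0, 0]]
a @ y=[[4, 0, 1], [-18, 0, 7], [0, 0, 0]]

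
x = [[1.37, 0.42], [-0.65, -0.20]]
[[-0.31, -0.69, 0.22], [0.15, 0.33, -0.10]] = x @ [[-0.19, -0.65, 0.21], [-0.12, 0.48, -0.16]]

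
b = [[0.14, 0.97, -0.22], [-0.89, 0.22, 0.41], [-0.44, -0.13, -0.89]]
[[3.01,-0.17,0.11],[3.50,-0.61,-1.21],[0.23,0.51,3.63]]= b @ [[-2.77, 0.29, -0.52],[3.63, -0.37, -0.66],[0.58, -0.66, -3.72]]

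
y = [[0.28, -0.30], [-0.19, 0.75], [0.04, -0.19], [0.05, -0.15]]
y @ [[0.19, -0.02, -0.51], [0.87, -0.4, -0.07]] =[[-0.21,  0.11,  -0.12], [0.62,  -0.30,  0.04], [-0.16,  0.08,  -0.01], [-0.12,  0.06,  -0.02]]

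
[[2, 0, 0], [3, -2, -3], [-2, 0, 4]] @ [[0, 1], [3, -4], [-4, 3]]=[[0, 2], [6, 2], [-16, 10]]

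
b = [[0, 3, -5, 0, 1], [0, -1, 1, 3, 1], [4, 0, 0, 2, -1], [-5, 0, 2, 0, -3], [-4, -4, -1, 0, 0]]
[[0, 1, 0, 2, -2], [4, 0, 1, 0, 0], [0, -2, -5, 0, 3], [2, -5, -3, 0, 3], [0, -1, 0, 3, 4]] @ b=[[-2, 7, 7, 3, -5], [4, 12, -20, 2, 3], [-32, -10, -5, -16, 3], [-24, -1, -18, -21, 0], [-31, -15, 1, -3, -10]]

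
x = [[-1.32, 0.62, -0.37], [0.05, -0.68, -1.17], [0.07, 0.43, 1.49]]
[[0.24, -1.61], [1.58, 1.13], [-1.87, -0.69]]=x@ [[-0.01, 0.50], [-0.33, -1.55], [-1.16, -0.04]]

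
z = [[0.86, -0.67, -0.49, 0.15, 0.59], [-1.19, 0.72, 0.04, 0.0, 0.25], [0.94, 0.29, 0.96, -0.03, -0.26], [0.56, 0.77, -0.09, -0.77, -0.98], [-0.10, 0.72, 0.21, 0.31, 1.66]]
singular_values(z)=[2.26, 1.84, 1.53, 0.9, 0.0]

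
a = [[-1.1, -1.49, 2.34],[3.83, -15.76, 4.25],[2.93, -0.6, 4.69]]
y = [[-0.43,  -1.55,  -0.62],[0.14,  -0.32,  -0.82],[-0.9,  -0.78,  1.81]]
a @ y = [[-1.84, 0.36, 6.14], [-7.68, -4.21, 18.24], [-5.56, -8.01, 7.16]]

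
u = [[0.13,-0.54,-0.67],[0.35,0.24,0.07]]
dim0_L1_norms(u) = [0.48, 0.78, 0.74]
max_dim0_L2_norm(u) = 0.67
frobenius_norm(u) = 0.97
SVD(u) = [[-0.98, 0.21], [0.21, 0.98]] @ diag([0.886541685196046, 0.39552982240250184]) @ [[-0.06, 0.65, 0.76], [0.93, 0.3, -0.19]]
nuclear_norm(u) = 1.28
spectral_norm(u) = 0.89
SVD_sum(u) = [[0.05,-0.57,-0.65], [-0.01,0.12,0.14]] + [[0.08, 0.03, -0.02], [0.36, 0.12, -0.07]]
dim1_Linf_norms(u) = [0.67, 0.35]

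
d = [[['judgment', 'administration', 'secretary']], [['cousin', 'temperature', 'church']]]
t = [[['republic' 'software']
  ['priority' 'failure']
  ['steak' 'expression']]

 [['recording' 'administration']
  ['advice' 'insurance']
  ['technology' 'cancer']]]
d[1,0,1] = 'temperature'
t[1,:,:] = [['recording', 'administration'], ['advice', 'insurance'], ['technology', 'cancer']]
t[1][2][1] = 'cancer'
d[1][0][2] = 'church'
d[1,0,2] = 'church'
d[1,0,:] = ['cousin', 'temperature', 'church']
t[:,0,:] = [['republic', 'software'], ['recording', 'administration']]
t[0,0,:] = ['republic', 'software']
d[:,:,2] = [['secretary'], ['church']]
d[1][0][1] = 'temperature'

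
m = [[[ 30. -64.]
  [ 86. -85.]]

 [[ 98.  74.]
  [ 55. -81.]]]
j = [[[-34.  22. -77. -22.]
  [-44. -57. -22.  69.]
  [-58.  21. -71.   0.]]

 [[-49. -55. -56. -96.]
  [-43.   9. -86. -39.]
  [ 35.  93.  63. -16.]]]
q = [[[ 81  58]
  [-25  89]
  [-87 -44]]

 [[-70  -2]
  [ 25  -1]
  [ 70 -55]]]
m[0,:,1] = [-64.0, -85.0]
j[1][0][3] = -96.0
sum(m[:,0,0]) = 128.0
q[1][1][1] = -1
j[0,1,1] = -57.0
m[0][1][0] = 86.0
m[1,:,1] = [74.0, -81.0]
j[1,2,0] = 35.0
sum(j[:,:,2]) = -249.0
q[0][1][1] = 89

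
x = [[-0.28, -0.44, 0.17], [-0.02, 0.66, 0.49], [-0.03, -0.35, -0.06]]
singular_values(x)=[0.94, 0.47, 0.06]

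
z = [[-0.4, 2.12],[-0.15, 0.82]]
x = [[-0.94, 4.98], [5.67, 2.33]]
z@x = [[12.40, 2.95], [4.79, 1.16]]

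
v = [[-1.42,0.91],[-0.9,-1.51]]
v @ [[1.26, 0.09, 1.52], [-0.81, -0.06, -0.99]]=[[-2.53, -0.18, -3.06], [0.09, 0.01, 0.13]]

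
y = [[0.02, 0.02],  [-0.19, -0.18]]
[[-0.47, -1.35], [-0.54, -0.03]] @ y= [[0.25, 0.23],  [-0.01, -0.01]]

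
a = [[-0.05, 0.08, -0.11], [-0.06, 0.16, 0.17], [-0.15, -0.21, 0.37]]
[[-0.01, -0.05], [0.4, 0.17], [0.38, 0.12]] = a @ [[-0.88, 0.22], [0.90, 0.45], [1.18, 0.67]]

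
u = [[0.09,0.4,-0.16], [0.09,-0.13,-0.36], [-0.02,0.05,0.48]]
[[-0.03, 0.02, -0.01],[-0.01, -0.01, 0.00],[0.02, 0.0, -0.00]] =u @ [[0.03, 0.0, -0.00], [-0.06, 0.05, -0.03], [0.05, 0.00, -0.0]]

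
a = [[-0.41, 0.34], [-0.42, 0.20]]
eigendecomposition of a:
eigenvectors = [[(-0.54+0.39j), -0.54-0.39j],[(-0.74+0j), (-0.74-0j)]]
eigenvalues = [(-0.1+0.22j), (-0.1-0.22j)]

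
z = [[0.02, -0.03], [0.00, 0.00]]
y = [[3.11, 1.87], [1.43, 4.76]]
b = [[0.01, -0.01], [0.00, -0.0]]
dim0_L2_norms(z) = [0.02, 0.03]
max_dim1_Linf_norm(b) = 0.01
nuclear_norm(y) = 7.88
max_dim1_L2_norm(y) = 4.97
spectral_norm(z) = 0.04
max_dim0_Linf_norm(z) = 0.03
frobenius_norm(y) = 6.15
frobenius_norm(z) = 0.04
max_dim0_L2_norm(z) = 0.03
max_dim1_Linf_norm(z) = 0.03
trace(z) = 0.02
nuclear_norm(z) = 0.04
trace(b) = 0.01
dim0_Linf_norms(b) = [0.01, 0.01]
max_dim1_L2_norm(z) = 0.04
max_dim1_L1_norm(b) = 0.02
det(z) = 0.00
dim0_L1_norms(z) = [0.02, 0.03]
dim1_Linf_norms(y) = [3.11, 4.76]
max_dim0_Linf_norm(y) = 4.76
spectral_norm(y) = 5.79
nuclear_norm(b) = 0.01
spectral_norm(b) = 0.01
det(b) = 0.00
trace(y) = 7.87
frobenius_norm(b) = 0.01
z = b @ y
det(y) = 12.13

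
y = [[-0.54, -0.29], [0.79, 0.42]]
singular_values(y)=[1.08, 0.0]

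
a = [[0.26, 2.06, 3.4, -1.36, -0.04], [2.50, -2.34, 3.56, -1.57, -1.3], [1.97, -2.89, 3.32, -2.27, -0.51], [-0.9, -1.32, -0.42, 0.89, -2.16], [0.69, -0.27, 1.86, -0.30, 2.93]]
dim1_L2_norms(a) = [4.21, 5.34, 5.35, 2.86, 3.56]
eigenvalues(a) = [(-2.96+0j), (5.39+0j), (0.15+1.67j), (0.15-1.67j), (2.32+0j)]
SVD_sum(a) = [[1.00, -0.86, 1.86, -0.95, -0.14],[2.08, -1.80, 3.90, -1.99, -0.28],[2.09, -1.81, 3.91, -1.99, -0.29],[-0.18, 0.15, -0.33, 0.17, 0.02],[0.7, -0.6, 1.3, -0.66, -0.09]] + [[-0.04, 1.57, 0.74, -0.26, 1.71],[0.02, -0.77, -0.37, 0.13, -0.84],[0.02, -0.64, -0.3, 0.1, -0.70],[0.04, -1.64, -0.77, 0.27, -1.78],[-0.04, 1.57, 0.74, -0.25, 1.71]] + [[-0.51, 1.42, 0.70, -0.21, -1.65], [-0.03, 0.1, 0.05, -0.01, -0.11], [0.13, -0.37, -0.18, 0.06, 0.44], [-0.15, 0.43, 0.21, -0.06, -0.50], [0.39, -1.08, -0.53, 0.16, 1.25]] + [[-0.13,-0.06,0.1,0.12,0.02], [0.09,0.04,-0.07,-0.08,-0.01], [0.06,0.03,-0.05,-0.06,-0.01], [-0.59,-0.26,0.48,0.54,0.09], [-0.42,-0.18,0.34,0.38,0.07]] + [[-0.06, -0.02, -0.01, -0.06, 0.01], [0.34, 0.1, 0.05, 0.38, -0.05], [-0.34, -0.10, -0.05, -0.38, 0.05], [-0.02, -0.01, -0.0, -0.02, 0.0], [0.07, 0.02, 0.01, 0.07, -0.01]]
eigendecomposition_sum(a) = [[-1.78-0.00j, 2.77-0.00j, -0.77+0.00j, 0.09+0.00j, (0.57-0j)], [(1.06+0j), (-1.65+0j), (0.46-0j), (-0.05-0j), (-0.34+0j)], [(1.05+0j), (-1.63+0j), 0.45-0.00j, (-0.05-0j), -0.33+0.00j], [(0.02+0j), -0.03+0.00j, 0.01-0.00j, -0.00-0.00j, -0.01+0.00j], [-0.07-0.00j, 0.11-0.00j, (-0.03+0j), 0.00+0.00j, 0.02-0.00j]] + [[(1.26+0j), (-0.42-0j), (2.68+0j), -1.66-0.00j, 1.10-0.00j], [(0.88+0j), -0.29-0.00j, (1.87+0j), (-1.16-0j), (0.77-0j)], [(0.93+0j), (-0.31-0j), 1.98+0.00j, (-1.23-0j), 0.82-0.00j], [(-1.13-0j), 0.37+0.00j, (-2.39+0j), (1.48+0j), (-0.98+0j)], [1.10+0.00j, (-0.37-0j), (2.33+0j), (-1.45-0j), (0.96-0j)]] + [[(0.19-0.02j), -0.32+0.76j, 0.64-0.78j, 0.47+0.51j, -0.02+0.60j],[0.11+0.03j, (-0.35+0.34j), (0.52-0.28j), (0.14+0.39j), -0.15+0.32j],[-0.02+0.14j, (-0.49-0.38j), (0.43+0.62j), -0.46+0.24j, -0.43-0.13j],[0.10+0.17j, -0.84+0.01j, (0.98+0.28j), (-0.29+0.65j), (-0.56+0.22j)],[(0.02-0.06j), (0.16+0.2j), -0.12-0.29j, (0.21-0.06j), 0.16+0.09j]] + [[0.19+0.02j, -0.32-0.76j, (0.64+0.78j), (0.47-0.51j), (-0.02-0.6j)], [(0.11-0.03j), -0.35-0.34j, (0.52+0.28j), 0.14-0.39j, -0.15-0.32j], [(-0.02-0.14j), (-0.49+0.38j), (0.43-0.62j), -0.46-0.24j, -0.43+0.13j], [(0.1-0.17j), -0.84-0.01j, 0.98-0.28j, (-0.29-0.65j), -0.56-0.22j], [(0.02+0.06j), 0.16-0.20j, (-0.12+0.29j), 0.21+0.06j, (0.16-0.09j)]] + [[0.39-0.00j, (0.35-0j), (0.21+0j), (-0.74-0j), -1.66-0.00j],[(0.34-0j), (0.3-0j), 0.18+0.00j, -0.64-0.00j, (-1.44-0j)],[0.03-0.00j, 0.03-0.00j, (0.02+0j), (-0.06-0j), (-0.13-0j)],[(0.01-0j), (0.01-0j), 0.01+0.00j, (-0.02-0j), (-0.04-0j)],[(-0.38+0j), (-0.34+0j), (-0.2-0j), 0.72+0.00j, 1.62+0.00j]]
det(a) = -104.45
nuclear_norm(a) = 17.61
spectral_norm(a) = 7.94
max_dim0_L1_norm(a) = 12.56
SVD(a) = [[-0.31, 0.54, -0.76, 0.17, -0.12], [-0.65, -0.26, -0.05, -0.12, 0.70], [-0.65, -0.22, 0.20, -0.09, -0.69], [0.06, -0.56, -0.23, 0.8, -0.04], [-0.22, 0.53, 0.58, 0.56, 0.13]] @ diag([7.941060631405371, 4.5892056865163, 3.1026621630325346, 1.2235917692486584, 0.7549555612771753]) @ [[-0.4, 0.35, -0.75, 0.38, 0.05], [-0.02, 0.64, 0.3, -0.1, 0.7], [0.22, -0.60, -0.30, 0.09, 0.7], [-0.61, -0.26, 0.49, 0.56, 0.1], [0.65, 0.19, 0.10, 0.72, -0.09]]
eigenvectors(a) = [[(0.77+0j), (-0.53+0j), 0.23-0.53j, (0.23+0.53j), (-0.61+0j)], [(-0.46+0j), -0.37+0.00j, 0.24-0.23j, 0.24+0.23j, (-0.52+0j)], [-0.45+0.00j, (-0.39+0j), (0.34+0.27j), (0.34-0.27j), -0.05+0.00j], [(-0.01+0j), (0.47+0j), (0.58+0j), (0.58-0j), (-0.01+0j)], [(0.03+0j), -0.46+0.00j, (-0.11-0.14j), -0.11+0.14j, (0.59+0j)]]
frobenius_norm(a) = 9.79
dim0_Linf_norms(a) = [2.5, 2.89, 3.56, 2.27, 2.93]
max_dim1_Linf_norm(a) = 3.56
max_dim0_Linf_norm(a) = 3.56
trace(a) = 5.06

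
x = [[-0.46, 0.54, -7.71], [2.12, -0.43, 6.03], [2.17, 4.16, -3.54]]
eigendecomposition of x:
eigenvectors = [[0.74+0.00j, 0.74-0.00j, (0.62+0j)], [(-0.4-0.42j), (-0.4+0.42j), (-0.65+0j)], [-0.18-0.28j, (-0.18+0.28j), 0.45+0.00j]]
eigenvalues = [(1.08+2.63j), (1.08-2.63j), (-6.59+0j)]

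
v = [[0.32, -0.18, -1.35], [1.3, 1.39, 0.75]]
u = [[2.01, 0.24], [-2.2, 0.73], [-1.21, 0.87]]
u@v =[[0.96, -0.03, -2.53], [0.24, 1.41, 3.52], [0.74, 1.43, 2.29]]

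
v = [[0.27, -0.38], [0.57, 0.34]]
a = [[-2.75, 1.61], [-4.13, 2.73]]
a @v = [[0.18, 1.59], [0.44, 2.5]]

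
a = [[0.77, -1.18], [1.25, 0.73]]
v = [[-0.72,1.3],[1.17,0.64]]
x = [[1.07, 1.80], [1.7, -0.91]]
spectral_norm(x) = 2.10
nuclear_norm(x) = 4.02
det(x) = -4.03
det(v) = -1.98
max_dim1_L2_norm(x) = 2.09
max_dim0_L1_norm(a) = 2.02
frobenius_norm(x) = 2.85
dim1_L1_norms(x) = [2.87, 2.61]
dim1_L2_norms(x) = [2.09, 1.93]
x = v @ a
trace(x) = 0.16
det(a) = 2.04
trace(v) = -0.08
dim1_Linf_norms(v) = [1.3, 1.17]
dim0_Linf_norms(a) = [1.25, 1.18]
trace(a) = 1.50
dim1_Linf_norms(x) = [1.8, 1.7]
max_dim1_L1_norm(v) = 2.02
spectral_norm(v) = 1.49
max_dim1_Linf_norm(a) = 1.25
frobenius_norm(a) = 2.02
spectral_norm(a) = 1.47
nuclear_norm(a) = 2.86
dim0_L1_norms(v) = [1.89, 1.94]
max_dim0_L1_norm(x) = 2.77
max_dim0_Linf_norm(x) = 1.8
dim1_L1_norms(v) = [2.02, 1.81]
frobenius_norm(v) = 2.00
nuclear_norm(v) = 2.82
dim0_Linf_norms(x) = [1.7, 1.8]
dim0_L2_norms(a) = [1.47, 1.39]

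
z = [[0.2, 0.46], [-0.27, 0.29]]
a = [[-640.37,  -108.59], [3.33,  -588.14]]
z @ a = [[-126.54, -292.26], [173.87, -141.24]]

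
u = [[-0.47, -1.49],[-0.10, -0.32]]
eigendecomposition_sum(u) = [[-0.47, -1.49],[-0.10, -0.32]] + [[-0.0,0.0], [0.0,-0.0]]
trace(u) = -0.79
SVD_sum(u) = [[-0.47, -1.49],  [-0.1, -0.32]] + [[-0.00, 0.0], [0.0, -0.00]]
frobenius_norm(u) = 1.60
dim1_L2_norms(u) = [1.56, 0.34]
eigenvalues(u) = [-0.79, -0.0]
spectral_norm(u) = 1.60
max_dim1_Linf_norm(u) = 1.49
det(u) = 0.00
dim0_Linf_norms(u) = [0.47, 1.49]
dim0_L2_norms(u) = [0.48, 1.52]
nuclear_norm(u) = 1.60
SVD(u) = [[-0.98, -0.21], [-0.21, 0.98]] @ diag([1.5979359287517723, 0.0008761302470328633]) @ [[0.30, 0.95], [0.95, -0.30]]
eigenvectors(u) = [[-0.98,0.95], [-0.21,-0.3]]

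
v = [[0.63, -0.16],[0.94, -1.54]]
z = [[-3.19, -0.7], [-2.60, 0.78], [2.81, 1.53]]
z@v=[[-2.67, 1.59], [-0.9, -0.79], [3.21, -2.81]]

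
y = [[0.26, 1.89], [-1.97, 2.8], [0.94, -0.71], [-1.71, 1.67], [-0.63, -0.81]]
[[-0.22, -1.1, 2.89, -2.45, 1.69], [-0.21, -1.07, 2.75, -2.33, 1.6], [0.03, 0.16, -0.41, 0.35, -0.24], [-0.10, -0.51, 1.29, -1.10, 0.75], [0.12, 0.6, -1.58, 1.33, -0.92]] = y @ [[-0.05, -0.24, 0.65, -0.55, 0.38], [-0.11, -0.55, 1.44, -1.22, 0.84]]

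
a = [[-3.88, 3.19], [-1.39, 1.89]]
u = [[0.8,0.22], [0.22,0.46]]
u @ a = [[-3.41,2.97], [-1.49,1.57]]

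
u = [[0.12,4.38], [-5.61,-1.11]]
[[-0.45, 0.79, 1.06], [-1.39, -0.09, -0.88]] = u@[[0.27,-0.02,0.11], [-0.11,0.18,0.24]]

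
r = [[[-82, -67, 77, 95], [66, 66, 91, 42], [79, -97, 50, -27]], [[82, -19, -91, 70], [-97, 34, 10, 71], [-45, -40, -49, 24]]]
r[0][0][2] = 77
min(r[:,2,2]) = -49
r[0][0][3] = 95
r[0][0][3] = 95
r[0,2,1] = -97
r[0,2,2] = 50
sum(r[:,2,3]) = -3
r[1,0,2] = -91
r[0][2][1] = -97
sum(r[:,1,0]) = -31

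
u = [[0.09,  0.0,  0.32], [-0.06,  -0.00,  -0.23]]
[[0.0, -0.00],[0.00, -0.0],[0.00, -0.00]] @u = [[0.0,0.0,0.0],[0.0,0.00,0.00],[0.0,0.0,0.00]]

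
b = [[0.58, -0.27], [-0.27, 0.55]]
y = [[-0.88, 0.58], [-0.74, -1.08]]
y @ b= [[-0.67, 0.56], [-0.14, -0.39]]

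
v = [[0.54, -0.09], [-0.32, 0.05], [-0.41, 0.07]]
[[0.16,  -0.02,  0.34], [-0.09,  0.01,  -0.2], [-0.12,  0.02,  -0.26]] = v @ [[0.2, -0.03, 0.42],  [-0.58, 0.09, -1.26]]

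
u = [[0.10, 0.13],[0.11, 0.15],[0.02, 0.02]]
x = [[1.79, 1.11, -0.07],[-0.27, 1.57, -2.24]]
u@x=[[0.14, 0.32, -0.30], [0.16, 0.36, -0.34], [0.03, 0.05, -0.05]]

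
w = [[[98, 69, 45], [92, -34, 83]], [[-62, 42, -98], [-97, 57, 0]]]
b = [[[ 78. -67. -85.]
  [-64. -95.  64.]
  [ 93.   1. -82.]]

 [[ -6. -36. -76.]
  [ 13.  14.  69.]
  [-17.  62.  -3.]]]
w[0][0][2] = 45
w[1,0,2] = -98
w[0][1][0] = 92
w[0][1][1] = -34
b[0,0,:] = [78.0, -67.0, -85.0]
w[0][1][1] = -34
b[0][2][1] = 1.0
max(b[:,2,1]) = 62.0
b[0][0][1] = -67.0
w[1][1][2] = 0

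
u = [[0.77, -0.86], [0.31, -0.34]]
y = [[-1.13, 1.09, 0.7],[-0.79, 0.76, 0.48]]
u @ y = [[-0.19, 0.19, 0.13], [-0.08, 0.08, 0.05]]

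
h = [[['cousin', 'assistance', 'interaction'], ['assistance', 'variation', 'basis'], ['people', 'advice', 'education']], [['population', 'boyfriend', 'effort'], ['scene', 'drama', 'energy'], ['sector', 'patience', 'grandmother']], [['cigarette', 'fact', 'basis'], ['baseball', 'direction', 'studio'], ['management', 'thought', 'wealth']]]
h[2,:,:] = [['cigarette', 'fact', 'basis'], ['baseball', 'direction', 'studio'], ['management', 'thought', 'wealth']]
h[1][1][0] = 'scene'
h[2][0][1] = 'fact'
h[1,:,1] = ['boyfriend', 'drama', 'patience']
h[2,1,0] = 'baseball'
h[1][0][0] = 'population'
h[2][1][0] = 'baseball'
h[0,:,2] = ['interaction', 'basis', 'education']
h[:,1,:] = [['assistance', 'variation', 'basis'], ['scene', 'drama', 'energy'], ['baseball', 'direction', 'studio']]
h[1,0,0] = 'population'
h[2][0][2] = 'basis'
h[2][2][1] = 'thought'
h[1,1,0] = 'scene'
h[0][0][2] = 'interaction'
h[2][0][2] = 'basis'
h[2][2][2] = 'wealth'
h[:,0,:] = [['cousin', 'assistance', 'interaction'], ['population', 'boyfriend', 'effort'], ['cigarette', 'fact', 'basis']]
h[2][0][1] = 'fact'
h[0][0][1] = 'assistance'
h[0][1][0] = 'assistance'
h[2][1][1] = 'direction'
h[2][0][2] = 'basis'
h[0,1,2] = 'basis'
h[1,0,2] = 'effort'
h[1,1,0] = 'scene'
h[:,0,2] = ['interaction', 'effort', 'basis']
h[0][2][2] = 'education'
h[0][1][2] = 'basis'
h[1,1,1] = 'drama'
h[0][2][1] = 'advice'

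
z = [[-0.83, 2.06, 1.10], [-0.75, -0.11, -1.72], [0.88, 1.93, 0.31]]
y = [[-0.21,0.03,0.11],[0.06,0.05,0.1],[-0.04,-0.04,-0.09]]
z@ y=[[0.25,0.03,0.02], [0.22,0.04,0.06], [-0.08,0.11,0.26]]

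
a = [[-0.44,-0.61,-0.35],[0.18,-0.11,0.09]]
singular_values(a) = [0.83, 0.22]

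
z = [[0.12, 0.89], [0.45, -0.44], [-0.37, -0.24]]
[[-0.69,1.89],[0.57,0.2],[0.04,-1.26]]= z @ [[0.45, 2.22], [-0.84, 1.82]]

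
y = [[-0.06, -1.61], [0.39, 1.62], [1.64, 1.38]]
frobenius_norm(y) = 3.16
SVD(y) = [[0.50, -0.60], [-0.55, 0.35], [-0.67, -0.72]] @ diag([2.942793934858647, 1.1428752587046263]) @ [[-0.46, -0.89], [-0.89, 0.46]]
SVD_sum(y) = [[-0.67,-1.30],[0.74,1.44],[0.9,1.76]] + [[0.61, -0.31], [-0.35, 0.18], [0.74, -0.38]]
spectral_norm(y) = 2.94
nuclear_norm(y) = 4.09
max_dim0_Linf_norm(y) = 1.64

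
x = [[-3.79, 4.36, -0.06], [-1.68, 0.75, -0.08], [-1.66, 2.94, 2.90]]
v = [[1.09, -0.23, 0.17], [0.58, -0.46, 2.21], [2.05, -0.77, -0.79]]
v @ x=[[-4.03,  5.08,  0.45],[-5.09,  8.68,  6.41],[-5.16,  6.04,  -2.35]]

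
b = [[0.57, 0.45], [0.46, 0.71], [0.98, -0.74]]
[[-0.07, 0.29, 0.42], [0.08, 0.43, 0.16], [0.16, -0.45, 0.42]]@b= [[0.51, -0.14], [0.4, 0.22], [0.3, -0.56]]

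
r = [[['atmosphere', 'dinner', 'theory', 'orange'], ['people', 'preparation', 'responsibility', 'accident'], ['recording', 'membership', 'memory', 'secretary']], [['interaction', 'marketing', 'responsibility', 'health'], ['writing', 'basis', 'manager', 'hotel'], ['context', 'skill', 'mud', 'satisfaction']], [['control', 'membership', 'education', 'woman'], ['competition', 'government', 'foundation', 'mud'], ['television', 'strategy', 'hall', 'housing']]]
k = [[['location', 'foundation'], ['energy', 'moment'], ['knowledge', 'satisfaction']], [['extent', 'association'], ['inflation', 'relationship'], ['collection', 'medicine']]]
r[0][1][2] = 'responsibility'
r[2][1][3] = 'mud'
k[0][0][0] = 'location'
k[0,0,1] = 'foundation'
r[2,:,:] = [['control', 'membership', 'education', 'woman'], ['competition', 'government', 'foundation', 'mud'], ['television', 'strategy', 'hall', 'housing']]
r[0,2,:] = ['recording', 'membership', 'memory', 'secretary']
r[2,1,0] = 'competition'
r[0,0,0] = 'atmosphere'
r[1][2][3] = 'satisfaction'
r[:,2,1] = ['membership', 'skill', 'strategy']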